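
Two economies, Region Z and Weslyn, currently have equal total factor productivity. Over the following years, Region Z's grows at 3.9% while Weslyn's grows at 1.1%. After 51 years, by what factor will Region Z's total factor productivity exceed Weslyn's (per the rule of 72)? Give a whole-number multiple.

Only the 2.8-point difference matters.
72/2.8 ≈ 25.71 years per doubling of the ratio; 51 years gives 1.98 doublings, so ≈ 4×.

4 times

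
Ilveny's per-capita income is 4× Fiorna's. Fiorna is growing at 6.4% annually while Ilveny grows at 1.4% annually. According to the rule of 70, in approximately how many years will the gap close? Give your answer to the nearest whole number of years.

about 28 years

The growth-rate gap is 6.4% − 1.4% = 5 percentage points.
So the ratio between them halves every 70/5 ≈ 14.00 years.
A 4× gap closes after 2 halvings: 2 × 14.00 ≈ 28 years.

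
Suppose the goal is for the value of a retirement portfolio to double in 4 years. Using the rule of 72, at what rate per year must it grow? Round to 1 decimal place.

≈ 18.0%

72 / 4 ≈ 18.00, so about 18.0% per year.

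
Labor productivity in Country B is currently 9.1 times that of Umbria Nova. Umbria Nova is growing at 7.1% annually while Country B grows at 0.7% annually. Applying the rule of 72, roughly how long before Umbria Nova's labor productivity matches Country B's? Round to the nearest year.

approximately 36 years

The growth-rate gap is 7.1% − 0.7% = 6.4 percentage points.
So the ratio between them halves every 72/6.4 ≈ 11.25 years.
A 9.1 times gap takes log₂(9.1) ≈ 3.19 halvings to close: 3.19 × 11.25 ≈ 36 years.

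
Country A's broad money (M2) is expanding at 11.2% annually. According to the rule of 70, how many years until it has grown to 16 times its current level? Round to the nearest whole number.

Doubling time ≈ 70/11.2 = 6.25 years.
16 = 2^4, so 4 doublings → 25 years.

approximately 25 years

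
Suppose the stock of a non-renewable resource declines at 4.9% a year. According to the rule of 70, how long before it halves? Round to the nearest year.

Falling at 4.9%, it halves about every 70/4.9 = 14.29 years.

≈ 14 years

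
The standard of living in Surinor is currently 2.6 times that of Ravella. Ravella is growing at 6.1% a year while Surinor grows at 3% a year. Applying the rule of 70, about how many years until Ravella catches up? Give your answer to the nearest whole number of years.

≈ 31 years

The growth-rate gap is 6.1% − 3% = 3.1 percentage points.
So the ratio between them halves every 70/3.1 ≈ 22.58 years.
A 2.6 times gap takes log₂(2.6) ≈ 1.38 halvings to close: 1.38 × 22.58 ≈ 31 years.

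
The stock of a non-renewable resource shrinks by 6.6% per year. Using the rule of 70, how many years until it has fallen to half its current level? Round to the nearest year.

The rule works in reverse for decay: 70/6.6 ≈ 10.61 years to halve.

approximately 11 years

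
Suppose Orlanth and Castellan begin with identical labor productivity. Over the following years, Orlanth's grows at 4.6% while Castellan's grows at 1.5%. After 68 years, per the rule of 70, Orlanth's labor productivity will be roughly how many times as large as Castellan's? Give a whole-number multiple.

Rate gap = 4.6% − 1.5% = 3.1 points.
The ratio doubles every 70/3.1 ≈ 22.58 years.
68/22.58 ≈ 3.01 doublings → ratio ≈ 2^3.01 ≈ 8.

8 times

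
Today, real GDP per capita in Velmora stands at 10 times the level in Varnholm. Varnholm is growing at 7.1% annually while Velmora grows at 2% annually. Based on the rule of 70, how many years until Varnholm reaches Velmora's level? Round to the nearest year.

≈ 46 years

Varnholm gains on Velmora at 7.1% − 2% = 5.1 points a year.
At that relative rate the gap halves every 70/5.1 ≈ 13.73 years.
A 10 times gap takes log₂(10) ≈ 3.32 halvings to close: 3.32 × 13.73 ≈ 46 years.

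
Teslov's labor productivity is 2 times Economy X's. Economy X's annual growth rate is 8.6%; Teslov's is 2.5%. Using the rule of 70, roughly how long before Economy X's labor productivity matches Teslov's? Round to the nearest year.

11 years

The growth-rate gap is 8.6% − 2.5% = 6.1 percentage points.
So the ratio between them halves every 70/6.1 ≈ 11.48 years.
A 2 times gap closes after 1 halving: 1 × 11.48 ≈ 11 years.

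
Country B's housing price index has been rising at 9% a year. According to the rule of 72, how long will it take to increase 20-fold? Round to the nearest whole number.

roughly 35 years

Doubling time ≈ 72/9 = 8.00 years.
Reaching 20× takes log₂(20) ≈ 4.32 doublings.
4.32 × 8.00 ≈ 35 years.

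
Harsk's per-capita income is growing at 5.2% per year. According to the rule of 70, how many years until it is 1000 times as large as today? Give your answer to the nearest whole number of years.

At 5.2% it doubles every 70/5.2 ≈ 13.46 years.
1000× is log₂ 1000 ≈ 9.97 doublings, so ≈ 9.97 × 13.46 = 134 years.

approximately 134 years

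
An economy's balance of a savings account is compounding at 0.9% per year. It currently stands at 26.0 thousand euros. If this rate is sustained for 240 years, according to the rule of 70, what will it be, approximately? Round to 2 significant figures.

approximately 220 thousand euros

Doubling time ≈ 70/0.9 = 77.78 years.
240 years is 240/77.78 ≈ 3.09 doublings, a factor of 2^3.09 ≈ 8.51.
26.0 × 8.51 ≈ 220 thousand euros.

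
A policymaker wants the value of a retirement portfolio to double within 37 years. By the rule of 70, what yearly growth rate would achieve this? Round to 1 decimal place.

70 / 37 ≈ 1.89, so about 1.9% per year.

1.9% per year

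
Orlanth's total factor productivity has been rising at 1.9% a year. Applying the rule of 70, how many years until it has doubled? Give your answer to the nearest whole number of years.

approximately 37 years

70/1.9 ≈ 36.84, so it doubles roughly every 37 years.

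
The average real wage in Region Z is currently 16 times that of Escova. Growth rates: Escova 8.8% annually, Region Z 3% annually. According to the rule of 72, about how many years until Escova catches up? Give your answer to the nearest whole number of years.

50 years

The growth-rate gap is 8.8% − 3% = 5.8 percentage points.
So the ratio between them halves every 72/5.8 ≈ 12.41 years.
A 16 times gap closes after 4 halvings: 4 × 12.41 ≈ 50 years.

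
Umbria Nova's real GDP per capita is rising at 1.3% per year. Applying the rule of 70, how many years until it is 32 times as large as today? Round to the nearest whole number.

Doubling time ≈ 70/1.3 = 53.85 years.
32 = 2^5, so 5 doublings → 269 years.

around 269 years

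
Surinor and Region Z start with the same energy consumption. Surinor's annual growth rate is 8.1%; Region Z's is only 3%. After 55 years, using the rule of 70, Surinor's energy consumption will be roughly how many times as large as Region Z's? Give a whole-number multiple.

approximately 16 times

Surinor pulls ahead at 5.1 pp per year, so the ratio doubles every 70/5.1 ≈ 13.73 years.
In 55 years that's 4.01 doublings: 2^4.01 ≈ 16.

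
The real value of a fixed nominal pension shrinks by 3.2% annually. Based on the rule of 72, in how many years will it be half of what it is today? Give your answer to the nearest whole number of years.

about 23 years

The rule works in reverse for decay: 72/3.2 ≈ 22.50 years to halve.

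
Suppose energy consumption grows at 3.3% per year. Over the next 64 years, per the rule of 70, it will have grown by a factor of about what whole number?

around 8 times

At 3.3% one doubling takes ≈ 21.21 years; 64 years is 3 of them, so ×8.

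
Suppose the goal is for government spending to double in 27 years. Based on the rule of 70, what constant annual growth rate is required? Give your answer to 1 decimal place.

2.6%

70 / 27 ≈ 2.59, so about 2.6% annually.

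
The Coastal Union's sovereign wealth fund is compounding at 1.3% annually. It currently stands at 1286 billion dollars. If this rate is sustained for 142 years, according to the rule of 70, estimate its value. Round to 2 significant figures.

It doubles every 70/1.3 ≈ 53.85 years, so 142 years is 2.64 doublings.
2^2.64 ≈ 6.23; 1286 × 6.23 ≈ 8000 billion dollars.

approximately 8000 billion dollars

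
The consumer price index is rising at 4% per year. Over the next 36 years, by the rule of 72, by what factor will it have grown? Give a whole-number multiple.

roughly 4 times

At 4% one doubling takes ≈ 18.00 years; 36 years is 2 of them, so ×4.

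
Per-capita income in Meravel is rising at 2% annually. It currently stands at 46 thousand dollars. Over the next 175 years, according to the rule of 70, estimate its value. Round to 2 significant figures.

1500 thousand dollars

Doubling time ≈ 70/2 = 35.00 years.
175 years is 175/35.00 ≈ 5.00 doublings, a factor of 2^5.00 ≈ 32.00.
46 × 32.00 ≈ 1500 thousand dollars.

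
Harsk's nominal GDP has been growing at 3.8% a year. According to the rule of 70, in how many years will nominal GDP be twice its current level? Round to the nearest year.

Doubling time ≈ 70 / 3.8 = 18.42 years.

about 18 years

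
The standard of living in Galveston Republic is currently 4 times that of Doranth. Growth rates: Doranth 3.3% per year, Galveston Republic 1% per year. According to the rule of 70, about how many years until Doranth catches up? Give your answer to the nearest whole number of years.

around 61 years

Doranth gains on Galveston Republic at 3.3% − 1% = 2.3 points a year.
At that relative rate the gap halves every 70/2.3 ≈ 30.43 years.
A 4 times gap closes after 2 halvings: 2 × 30.43 ≈ 61 years.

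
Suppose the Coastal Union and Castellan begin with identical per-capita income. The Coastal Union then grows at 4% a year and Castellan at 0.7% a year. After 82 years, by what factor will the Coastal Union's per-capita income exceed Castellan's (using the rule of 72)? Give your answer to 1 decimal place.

approximately 13.5 times

the Coastal Union pulls ahead at 3.3 pp per year, so the ratio doubles every 72/3.3 ≈ 21.82 years.
In 82 years that's 3.76 doublings: 2^3.76 ≈ 13.5.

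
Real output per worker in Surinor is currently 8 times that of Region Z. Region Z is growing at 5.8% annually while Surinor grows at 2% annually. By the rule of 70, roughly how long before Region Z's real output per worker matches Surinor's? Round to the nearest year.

approximately 55 years

The growth-rate gap is 5.8% − 2% = 3.8 percentage points.
So the ratio between them halves every 70/3.8 ≈ 18.42 years.
An 8 times gap closes after 3 halvings: 3 × 18.42 ≈ 55 years.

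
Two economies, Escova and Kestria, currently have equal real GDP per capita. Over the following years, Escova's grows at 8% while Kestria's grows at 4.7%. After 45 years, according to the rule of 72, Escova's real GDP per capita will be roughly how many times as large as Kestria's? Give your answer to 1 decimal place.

Only the 3.3-point difference matters.
72/3.3 ≈ 21.82 years per doubling of the ratio; 45 years gives 2.06 doublings, so ≈ 4.2×.

≈ 4.2 times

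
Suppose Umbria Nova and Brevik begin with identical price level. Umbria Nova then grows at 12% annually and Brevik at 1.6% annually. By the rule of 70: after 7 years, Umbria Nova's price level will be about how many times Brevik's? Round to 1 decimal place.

Umbria Nova pulls ahead at 10.4 pp per year, so the ratio doubles every 70/10.4 ≈ 6.73 years.
In 7 years that's 1.04 doublings: 2^1.04 ≈ 2.1.

roughly 2.1 times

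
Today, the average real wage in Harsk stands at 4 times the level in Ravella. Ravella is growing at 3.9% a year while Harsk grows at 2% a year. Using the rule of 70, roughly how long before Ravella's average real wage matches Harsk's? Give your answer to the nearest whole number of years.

Ravella gains on Harsk at 3.9% − 2% = 1.9 points a year.
At that relative rate the gap halves every 70/1.9 ≈ 36.84 years.
A 4 times gap closes after 2 halvings: 2 × 36.84 ≈ 74 years.

around 74 years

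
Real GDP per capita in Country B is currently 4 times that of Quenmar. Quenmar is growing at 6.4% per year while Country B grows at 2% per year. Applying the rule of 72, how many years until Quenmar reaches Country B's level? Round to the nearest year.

The growth-rate gap is 6.4% − 2% = 4.4 percentage points.
So the ratio between them halves every 72/4.4 ≈ 16.36 years.
A 4 times gap closes after 2 halvings: 2 × 16.36 ≈ 33 years.

33 years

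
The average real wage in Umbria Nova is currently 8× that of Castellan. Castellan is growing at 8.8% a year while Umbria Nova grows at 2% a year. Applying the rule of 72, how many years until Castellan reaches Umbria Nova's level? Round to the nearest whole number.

≈ 32 years

Castellan gains on Umbria Nova at 8.8% − 2% = 6.8 points a year.
At that relative rate the gap halves every 72/6.8 ≈ 10.59 years.
An 8× gap closes after 3 halvings: 3 × 10.59 ≈ 32 years.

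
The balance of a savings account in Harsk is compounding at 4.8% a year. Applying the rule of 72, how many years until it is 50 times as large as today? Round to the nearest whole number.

One doubling takes 72/4.8 = 15.00 years.
Reaching 50× takes log₂(50) ≈ 5.64 doublings.
5.64 × 15.00 ≈ 85 years.

around 85 years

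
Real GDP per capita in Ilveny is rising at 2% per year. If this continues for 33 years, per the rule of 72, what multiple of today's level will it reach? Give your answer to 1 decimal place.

roughly 1.9 times

Doubles every ≈ 36.00 years (72/2).
33 years is 0.92 doublings; 2^0.92 ≈ 1.9×.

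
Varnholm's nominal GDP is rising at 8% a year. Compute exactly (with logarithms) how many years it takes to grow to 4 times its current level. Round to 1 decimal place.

18.0 years

t = ln(4) / ln(1 + 0.08) = 1.3863 / 0.076961 ≈ 18.01.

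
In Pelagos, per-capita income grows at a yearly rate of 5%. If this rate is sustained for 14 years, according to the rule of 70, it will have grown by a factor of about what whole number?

Doubling time ≈ 70/5 = 14.00 years.
14/14.00 ≈ 1 doubling, so about 2^1 = 2×.

around 2 times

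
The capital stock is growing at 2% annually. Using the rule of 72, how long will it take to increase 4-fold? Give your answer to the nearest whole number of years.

≈ 72 years

At 2% it doubles every 72/2 ≈ 36.00 years.
Getting to 4× needs 2 doublings: 2 × 36.00 ≈ 72 years.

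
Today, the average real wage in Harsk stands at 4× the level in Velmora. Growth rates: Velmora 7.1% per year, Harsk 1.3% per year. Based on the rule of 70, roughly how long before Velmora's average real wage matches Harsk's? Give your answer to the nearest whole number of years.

about 24 years

Velmora gains on Harsk at 7.1% − 1.3% = 5.8 points a year.
At that relative rate the gap halves every 70/5.8 ≈ 12.07 years.
A 4× gap closes after 2 halvings: 2 × 12.07 ≈ 24 years.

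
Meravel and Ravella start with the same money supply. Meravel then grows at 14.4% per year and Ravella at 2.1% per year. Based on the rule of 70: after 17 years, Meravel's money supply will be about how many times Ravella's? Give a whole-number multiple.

8 times

Rate gap = 14.4% − 2.1% = 12.3 points.
The ratio doubles every 70/12.3 ≈ 5.69 years.
17/5.69 ≈ 2.99 doublings → ratio ≈ 2^2.99 ≈ 8.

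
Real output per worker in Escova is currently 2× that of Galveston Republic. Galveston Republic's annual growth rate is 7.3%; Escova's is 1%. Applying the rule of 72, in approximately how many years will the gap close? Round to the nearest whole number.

The growth-rate gap is 7.3% − 1% = 6.3 percentage points.
So the ratio between them halves every 72/6.3 ≈ 11.43 years.
A 2× gap closes after 1 halving: 1 × 11.43 ≈ 11 years.

approximately 11 years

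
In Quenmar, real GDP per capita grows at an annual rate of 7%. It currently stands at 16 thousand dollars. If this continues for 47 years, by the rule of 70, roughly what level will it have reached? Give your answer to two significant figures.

420 thousand dollars

It doubles every 70/7 ≈ 10.00 years, so 47 years is 4.70 doublings.
2^4.70 ≈ 25.99; 16 × 25.99 ≈ 420 thousand dollars.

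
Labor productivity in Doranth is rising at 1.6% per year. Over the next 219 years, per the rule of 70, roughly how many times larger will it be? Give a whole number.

roughly 32 times

70/1.6 ≈ 43.75 years per doubling.
219 years fits 5 doublings: 2^5 = 32.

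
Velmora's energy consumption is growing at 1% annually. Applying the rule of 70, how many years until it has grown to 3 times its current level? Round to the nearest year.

Doubling time ≈ 70/1 = 70.00 years.
3× is log₂ 3 ≈ 1.58 doublings, so ≈ 1.58 × 70.00 = 111 years.

roughly 111 years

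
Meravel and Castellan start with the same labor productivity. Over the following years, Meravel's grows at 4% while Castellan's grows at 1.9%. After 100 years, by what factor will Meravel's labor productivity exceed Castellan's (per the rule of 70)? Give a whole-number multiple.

Rate gap = 4% − 1.9% = 2.1 points.
The ratio doubles every 70/2.1 ≈ 33.33 years.
100/33.33 ≈ 3.00 doublings → ratio ≈ 2^3.00 ≈ 8.

≈ 8 times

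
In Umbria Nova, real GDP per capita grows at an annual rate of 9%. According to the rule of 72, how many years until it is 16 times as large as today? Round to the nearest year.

roughly 32 years

At 9% it doubles every 72/9 ≈ 8.00 years.
16 = 2^4, so 4 doublings → 32 years.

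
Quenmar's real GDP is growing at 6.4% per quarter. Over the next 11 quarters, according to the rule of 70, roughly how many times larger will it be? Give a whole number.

70/6.4 ≈ 10.94 quarters per doubling.
11 quarters fits 1 doubling: 2^1 = 2.

about 2 times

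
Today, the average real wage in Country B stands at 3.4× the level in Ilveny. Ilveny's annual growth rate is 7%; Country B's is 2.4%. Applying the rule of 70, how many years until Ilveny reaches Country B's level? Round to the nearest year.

What matters is the difference: 4.6 pp.
Rule of 70 on the gap: the ratio halves every 70/4.6 ≈ 15.22 years.
A 3.4× gap takes log₂(3.4) ≈ 1.77 halvings to close: 1.77 × 15.22 ≈ 27 years.

roughly 27 years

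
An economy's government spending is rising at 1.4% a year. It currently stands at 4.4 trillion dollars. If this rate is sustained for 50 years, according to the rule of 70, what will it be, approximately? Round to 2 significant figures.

Doubling time ≈ 70/1.4 = 50.00 years.
50 years is 50/50.00 ≈ 1.00 doublings, a factor of 2^1.00 ≈ 2.00.
4.4 × 2.00 ≈ 8.8 trillion dollars.

around 8.8 trillion dollars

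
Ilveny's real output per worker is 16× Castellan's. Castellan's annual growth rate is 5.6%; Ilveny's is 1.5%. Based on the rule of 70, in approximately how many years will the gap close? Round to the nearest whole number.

What matters is the difference: 4.1 pp.
Rule of 70 on the gap: the ratio halves every 70/4.1 ≈ 17.07 years.
A 16× gap closes after 4 halvings: 4 × 17.07 ≈ 68 years.

roughly 68 years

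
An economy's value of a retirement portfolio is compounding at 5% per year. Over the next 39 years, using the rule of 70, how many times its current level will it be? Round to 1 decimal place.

Doubling time ≈ 70/5 = 14.00 years.
39 years / 14.00 ≈ 2.79 doublings → factor 2^2.79 ≈ 6.9.

around 6.9 times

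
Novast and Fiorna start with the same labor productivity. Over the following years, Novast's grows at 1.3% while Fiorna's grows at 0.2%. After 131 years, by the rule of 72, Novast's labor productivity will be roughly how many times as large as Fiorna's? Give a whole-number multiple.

4 times

Rate gap = 1.3% − 0.2% = 1.1 points.
The ratio doubles every 72/1.1 ≈ 65.45 years.
131/65.45 ≈ 2.00 doublings → ratio ≈ 2^2.00 ≈ 4.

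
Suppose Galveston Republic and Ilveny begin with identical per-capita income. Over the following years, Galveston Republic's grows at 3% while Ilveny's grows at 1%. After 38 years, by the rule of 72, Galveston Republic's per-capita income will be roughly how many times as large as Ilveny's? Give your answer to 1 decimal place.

approximately 2.1 times

Galveston Republic pulls ahead at 2 pp per year, so the ratio doubles every 72/2 ≈ 36.00 years.
In 38 years that's 1.06 doublings: 2^1.06 ≈ 2.1.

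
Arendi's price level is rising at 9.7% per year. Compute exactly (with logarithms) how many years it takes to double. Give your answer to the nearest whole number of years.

7 years

t = ln(2) / ln(1 + 0.097) = 0.6931 / 0.092579 ≈ 7.49.
≈ 7 years.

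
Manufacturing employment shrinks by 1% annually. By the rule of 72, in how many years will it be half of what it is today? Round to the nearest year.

The rule works in reverse for decay: 72/1 ≈ 72.00 years to halve.

72 years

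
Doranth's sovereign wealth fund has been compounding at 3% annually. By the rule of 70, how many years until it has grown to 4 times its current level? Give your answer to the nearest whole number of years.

Doubling time ≈ 70/3 = 23.33 years.
Getting to 4× needs 2 doublings: 2 × 23.33 ≈ 47 years.

about 47 years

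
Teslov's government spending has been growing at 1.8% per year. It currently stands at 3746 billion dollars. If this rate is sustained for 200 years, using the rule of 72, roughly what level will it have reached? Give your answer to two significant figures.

It doubles every 72/1.8 ≈ 40.00 years, so 200 years is 5.00 doublings.
2^5.00 ≈ 32.00; 3746 × 32.00 ≈ 120000 billion dollars.

≈ 120000 billion dollars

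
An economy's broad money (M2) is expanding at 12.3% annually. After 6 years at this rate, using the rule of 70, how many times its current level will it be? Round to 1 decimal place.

≈ 2.1 times

Doubles every ≈ 5.69 years (70/12.3).
6 years is 1.05 doublings; 2^1.05 ≈ 2.1×.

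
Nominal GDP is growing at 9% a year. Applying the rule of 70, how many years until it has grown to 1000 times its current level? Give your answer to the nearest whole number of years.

about 78 years

One doubling takes 70/9 = 7.78 years.
1000× is log₂ 1000 ≈ 9.97 doublings, so ≈ 9.97 × 7.78 = 78 years.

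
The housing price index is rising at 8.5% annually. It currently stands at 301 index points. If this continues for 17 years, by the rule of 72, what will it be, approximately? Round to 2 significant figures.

It doubles every 72/8.5 ≈ 8.47 years, so 17 years is 2.01 doublings.
2^2.01 ≈ 4.03; 301 × 4.03 ≈ 1200 index points.

roughly 1200 index points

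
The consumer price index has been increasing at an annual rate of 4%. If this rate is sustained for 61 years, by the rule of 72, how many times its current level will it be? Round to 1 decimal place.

Doubles every ≈ 18.00 years (72/4).
61 years is 3.39 doublings; 2^3.39 ≈ 10.5×.

≈ 10.5 times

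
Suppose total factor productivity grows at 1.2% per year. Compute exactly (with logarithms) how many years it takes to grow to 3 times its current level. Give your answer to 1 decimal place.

t = ln(3) / ln(1 + 0.012) = 1.0986 / 0.011929 ≈ 92.09.

92.1 years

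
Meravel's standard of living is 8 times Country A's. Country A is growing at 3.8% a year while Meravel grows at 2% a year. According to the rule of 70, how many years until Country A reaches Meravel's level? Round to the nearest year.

What matters is the difference: 1.8 pp.
Rule of 70 on the gap: the ratio halves every 70/1.8 ≈ 38.89 years.
An 8 times gap closes after 3 halvings: 3 × 38.89 ≈ 117 years.

117 years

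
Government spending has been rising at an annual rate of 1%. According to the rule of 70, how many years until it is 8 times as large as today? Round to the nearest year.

Doubling time ≈ 70/1 = 70.00 years.
Getting to 8× needs 3 doublings: 3 × 70.00 ≈ 210 years.

≈ 210 years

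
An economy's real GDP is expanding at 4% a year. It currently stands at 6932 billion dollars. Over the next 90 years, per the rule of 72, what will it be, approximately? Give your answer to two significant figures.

roughly 220000 billion dollars

Doubling time ≈ 72/4 = 18.00 years.
90 years is 90/18.00 ≈ 5.00 doublings, a factor of 2^5.00 ≈ 32.00.
6932 × 32.00 ≈ 220000 billion dollars.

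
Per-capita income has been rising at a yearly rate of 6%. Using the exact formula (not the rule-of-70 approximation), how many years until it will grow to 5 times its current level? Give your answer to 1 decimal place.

27.6 years

t = ln(5) / ln(1 + 0.06) = 1.6094 / 0.058269 ≈ 27.62.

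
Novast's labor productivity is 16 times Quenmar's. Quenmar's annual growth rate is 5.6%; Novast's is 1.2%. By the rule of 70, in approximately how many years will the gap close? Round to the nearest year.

What matters is the difference: 4.4 pp.
Rule of 70 on the gap: the ratio halves every 70/4.4 ≈ 15.91 years.
A 16 times gap closes after 4 halvings: 4 × 15.91 ≈ 64 years.

≈ 64 years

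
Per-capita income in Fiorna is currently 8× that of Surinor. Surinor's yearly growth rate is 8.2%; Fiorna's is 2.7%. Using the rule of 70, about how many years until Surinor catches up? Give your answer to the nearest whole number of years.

The growth-rate gap is 8.2% − 2.7% = 5.5 percentage points.
So the ratio between them halves every 70/5.5 ≈ 12.73 years.
An 8× gap closes after 3 halvings: 3 × 12.73 ≈ 38 years.

around 38 years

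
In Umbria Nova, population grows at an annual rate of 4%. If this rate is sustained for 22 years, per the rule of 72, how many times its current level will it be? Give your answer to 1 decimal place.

Doubling time ≈ 72/4 = 18.00 years.
22 years / 18.00 ≈ 1.22 doublings → factor 2^1.22 ≈ 2.3.

about 2.3 times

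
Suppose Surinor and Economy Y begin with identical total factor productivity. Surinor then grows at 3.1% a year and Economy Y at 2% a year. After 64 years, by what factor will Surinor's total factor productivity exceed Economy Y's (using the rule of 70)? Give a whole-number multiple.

roughly 2 times

Rate gap = 3.1% − 2% = 1.1 points.
The ratio doubles every 70/1.1 ≈ 63.64 years.
64/63.64 ≈ 1.01 doublings → ratio ≈ 2^1.01 ≈ 2.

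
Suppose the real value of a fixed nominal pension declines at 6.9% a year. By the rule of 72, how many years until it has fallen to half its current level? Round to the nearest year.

Halving time ≈ 72 / 6.9 = 10.43 → 10 years.

approximately 10 years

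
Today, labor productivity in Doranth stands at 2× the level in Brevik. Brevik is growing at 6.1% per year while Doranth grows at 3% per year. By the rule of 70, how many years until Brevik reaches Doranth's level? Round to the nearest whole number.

What matters is the difference: 3.1 pp.
Rule of 70 on the gap: the ratio halves every 70/3.1 ≈ 22.58 years.
A 2× gap closes after 1 halving: 1 × 22.58 ≈ 23 years.

around 23 years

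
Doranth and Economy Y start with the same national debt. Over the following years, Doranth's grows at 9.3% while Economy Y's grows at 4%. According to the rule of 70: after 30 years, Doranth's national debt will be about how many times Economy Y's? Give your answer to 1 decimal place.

approximately 4.8 times

Rate gap = 9.3% − 4% = 5.3 points.
The ratio doubles every 70/5.3 ≈ 13.21 years.
30/13.21 ≈ 2.27 doublings → ratio ≈ 2^2.27 ≈ 4.8.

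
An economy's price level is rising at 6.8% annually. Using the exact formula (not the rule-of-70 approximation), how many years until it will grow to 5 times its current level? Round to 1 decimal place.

t = ln(5) / ln(1 + 0.068) = 1.6094 / 0.065788 ≈ 24.46.

24.5 years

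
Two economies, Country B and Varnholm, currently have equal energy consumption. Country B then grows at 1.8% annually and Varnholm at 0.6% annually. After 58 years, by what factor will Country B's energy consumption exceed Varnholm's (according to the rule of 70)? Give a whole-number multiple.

about 2 times

Country B pulls ahead at 1.2 pp per year, so the ratio doubles every 70/1.2 ≈ 58.33 years.
In 58 years that's 0.99 doublings: 2^0.99 ≈ 2.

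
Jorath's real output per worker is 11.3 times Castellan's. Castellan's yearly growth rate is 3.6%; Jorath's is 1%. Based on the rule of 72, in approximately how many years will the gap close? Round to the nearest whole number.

≈ 97 years

Castellan gains on Jorath at 3.6% − 1% = 2.6 points a year.
At that relative rate the gap halves every 72/2.6 ≈ 27.69 years.
An 11.3 times gap takes log₂(11.3) ≈ 3.50 halvings to close: 3.50 × 27.69 ≈ 97 years.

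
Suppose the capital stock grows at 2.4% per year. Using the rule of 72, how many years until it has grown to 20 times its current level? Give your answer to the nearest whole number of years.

≈ 130 years

Doubling time ≈ 72/2.4 = 30.00 years.
Reaching 20× takes log₂(20) ≈ 4.32 doublings.
4.32 × 30.00 ≈ 130 years.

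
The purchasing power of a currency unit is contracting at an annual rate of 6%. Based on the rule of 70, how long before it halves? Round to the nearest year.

The rule works in reverse for decay: 70/6 ≈ 11.67 years to halve.

about 12 years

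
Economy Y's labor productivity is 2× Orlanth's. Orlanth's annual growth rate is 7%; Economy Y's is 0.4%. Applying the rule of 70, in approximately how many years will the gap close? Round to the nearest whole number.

about 11 years

The growth-rate gap is 7% − 0.4% = 6.6 percentage points.
So the ratio between them halves every 70/6.6 ≈ 10.61 years.
A 2× gap closes after 1 halving: 1 × 10.61 ≈ 11 years.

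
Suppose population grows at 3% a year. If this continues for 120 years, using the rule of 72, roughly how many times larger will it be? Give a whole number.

72/3 ≈ 24.00 years per doubling.
120 years fits 5 doublings: 2^5 = 32.

approximately 32 times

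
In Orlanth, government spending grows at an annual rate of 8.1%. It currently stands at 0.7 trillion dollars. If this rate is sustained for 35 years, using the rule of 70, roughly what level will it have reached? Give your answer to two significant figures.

roughly 12 trillion dollars

Doubling time ≈ 70/8.1 = 8.64 years.
35 years is 35/8.64 ≈ 4.05 doublings, a factor of 2^4.05 ≈ 16.56.
0.7 × 16.56 ≈ 12 trillion dollars.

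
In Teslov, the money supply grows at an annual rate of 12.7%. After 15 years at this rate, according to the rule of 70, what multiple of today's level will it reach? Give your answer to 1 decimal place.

Doubles every ≈ 5.51 years (70/12.7).
15 years is 2.72 doublings; 2^2.72 ≈ 6.6×.

≈ 6.6 times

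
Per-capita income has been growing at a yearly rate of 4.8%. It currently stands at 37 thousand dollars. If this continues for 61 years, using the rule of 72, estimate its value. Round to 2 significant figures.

620 thousand dollars

It doubles every 72/4.8 ≈ 15.00 years, so 61 years is 4.07 doublings.
2^4.07 ≈ 16.80; 37 × 16.80 ≈ 620 thousand dollars.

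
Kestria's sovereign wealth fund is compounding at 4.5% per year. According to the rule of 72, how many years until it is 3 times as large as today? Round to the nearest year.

roughly 25 years

At 4.5% it doubles every 72/4.5 ≈ 16.00 years.
3× is log₂ 3 ≈ 1.58 doublings, so ≈ 1.58 × 16.00 = 25 years.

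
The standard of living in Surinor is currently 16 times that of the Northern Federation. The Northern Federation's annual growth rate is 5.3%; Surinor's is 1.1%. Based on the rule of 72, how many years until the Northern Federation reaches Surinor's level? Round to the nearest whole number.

the Northern Federation gains on Surinor at 5.3% − 1.1% = 4.2 points a year.
At that relative rate the gap halves every 72/4.2 ≈ 17.14 years.
A 16 times gap closes after 4 halvings: 4 × 17.14 ≈ 69 years.

roughly 69 years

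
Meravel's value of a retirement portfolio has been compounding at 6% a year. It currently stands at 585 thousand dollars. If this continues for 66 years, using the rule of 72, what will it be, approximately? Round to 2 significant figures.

Doubling time ≈ 72/6 = 12.00 years.
66 years is 66/12.00 ≈ 5.50 doublings, a factor of 2^5.50 ≈ 45.25.
585 × 45.25 ≈ 26000 thousand dollars.

approximately 26000 thousand dollars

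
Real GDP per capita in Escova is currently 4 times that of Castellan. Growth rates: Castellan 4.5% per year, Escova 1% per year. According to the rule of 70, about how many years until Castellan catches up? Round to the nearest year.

Castellan gains on Escova at 4.5% − 1% = 3.5 points a year.
At that relative rate the gap halves every 70/3.5 ≈ 20.00 years.
A 4 times gap closes after 2 halvings: 2 × 20.00 ≈ 40 years.

roughly 40 years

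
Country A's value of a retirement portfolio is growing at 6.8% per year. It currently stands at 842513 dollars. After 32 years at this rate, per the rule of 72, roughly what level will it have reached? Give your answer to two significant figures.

about 6800000 dollars

It doubles every 72/6.8 ≈ 10.59 years, so 32 years is 3.02 doublings.
2^3.02 ≈ 8.11; 842513 × 8.11 ≈ 6800000 dollars.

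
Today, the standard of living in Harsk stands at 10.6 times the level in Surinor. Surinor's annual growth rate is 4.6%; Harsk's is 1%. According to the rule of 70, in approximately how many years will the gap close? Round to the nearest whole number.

Surinor gains on Harsk at 4.6% − 1% = 3.6 points a year.
At that relative rate the gap halves every 70/3.6 ≈ 19.44 years.
A 10.6 times gap takes log₂(10.6) ≈ 3.41 halvings to close: 3.41 × 19.44 ≈ 66 years.

≈ 66 years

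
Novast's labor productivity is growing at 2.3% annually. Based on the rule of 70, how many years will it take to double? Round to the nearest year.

At 2.3%, doubling takes about 70/2.3 = 30.43 years.

approximately 30 years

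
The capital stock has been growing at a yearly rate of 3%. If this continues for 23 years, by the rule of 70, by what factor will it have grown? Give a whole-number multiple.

2 times

Doubling time ≈ 70/3 = 23.33 years.
23/23.33 ≈ 1 doubling, so about 2^1 = 2×.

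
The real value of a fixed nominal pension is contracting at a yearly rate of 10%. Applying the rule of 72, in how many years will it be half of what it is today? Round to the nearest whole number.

7 years

The rule works in reverse for decay: 72/10 ≈ 7.20 years to halve.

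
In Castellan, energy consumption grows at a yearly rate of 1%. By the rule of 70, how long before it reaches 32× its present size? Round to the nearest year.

At 1% it doubles every 70/1 ≈ 70.00 years.
Getting to 32× needs 5 doublings: 5 × 70.00 ≈ 350 years.

roughly 350 years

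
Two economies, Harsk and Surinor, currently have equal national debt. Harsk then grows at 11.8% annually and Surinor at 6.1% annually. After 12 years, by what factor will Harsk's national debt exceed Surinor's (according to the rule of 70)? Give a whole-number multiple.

Harsk pulls ahead at 5.7 pp per year, so the ratio doubles every 70/5.7 ≈ 12.28 years.
In 12 years that's 0.98 doublings: 2^0.98 ≈ 2.

approximately 2 times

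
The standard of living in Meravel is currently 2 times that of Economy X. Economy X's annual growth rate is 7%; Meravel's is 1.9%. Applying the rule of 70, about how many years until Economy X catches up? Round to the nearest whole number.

approximately 14 years

What matters is the difference: 5.1 pp.
Rule of 70 on the gap: the ratio halves every 70/5.1 ≈ 13.73 years.
A 2 times gap closes after 1 halving: 1 × 13.73 ≈ 14 years.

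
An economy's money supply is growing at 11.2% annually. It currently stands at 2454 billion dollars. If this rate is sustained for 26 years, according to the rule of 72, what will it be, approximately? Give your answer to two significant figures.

roughly 40000 billion dollars

It doubles every 72/11.2 ≈ 6.43 years, so 26 years is 4.04 doublings.
2^4.04 ≈ 16.45; 2454 × 16.45 ≈ 40000 billion dollars.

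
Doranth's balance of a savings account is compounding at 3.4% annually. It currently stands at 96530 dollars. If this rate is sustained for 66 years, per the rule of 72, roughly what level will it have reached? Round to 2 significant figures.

around 840000 dollars

It doubles every 72/3.4 ≈ 21.18 years, so 66 years is 3.12 doublings.
2^3.12 ≈ 8.69; 96530 × 8.69 ≈ 840000 dollars.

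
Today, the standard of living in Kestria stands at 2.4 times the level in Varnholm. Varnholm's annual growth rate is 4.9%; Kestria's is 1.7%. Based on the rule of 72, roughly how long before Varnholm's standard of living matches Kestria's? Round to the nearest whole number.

approximately 28 years

What matters is the difference: 3.2 pp.
Rule of 72 on the gap: the ratio halves every 72/3.2 ≈ 22.50 years.
A 2.4 times gap takes log₂(2.4) ≈ 1.26 halvings to close: 1.26 × 22.50 ≈ 28 years.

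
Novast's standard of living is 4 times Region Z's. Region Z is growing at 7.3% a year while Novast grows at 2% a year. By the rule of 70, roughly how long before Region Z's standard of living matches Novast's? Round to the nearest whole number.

roughly 26 years

The growth-rate gap is 7.3% − 2% = 5.3 percentage points.
So the ratio between them halves every 70/5.3 ≈ 13.21 years.
A 4 times gap closes after 2 halvings: 2 × 13.21 ≈ 26 years.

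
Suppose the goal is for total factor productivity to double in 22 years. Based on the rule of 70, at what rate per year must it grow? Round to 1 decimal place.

≈ 3.2% per year

70 / 22 ≈ 3.18, so about 3.2% per year.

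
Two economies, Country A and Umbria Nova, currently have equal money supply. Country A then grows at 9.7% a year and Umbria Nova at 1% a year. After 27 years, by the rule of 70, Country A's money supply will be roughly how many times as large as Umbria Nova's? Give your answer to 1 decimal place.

Rate gap = 9.7% − 1% = 8.7 points.
The ratio doubles every 70/8.7 ≈ 8.05 years.
27/8.05 ≈ 3.35 doublings → ratio ≈ 2^3.35 ≈ 10.2.

10.2 times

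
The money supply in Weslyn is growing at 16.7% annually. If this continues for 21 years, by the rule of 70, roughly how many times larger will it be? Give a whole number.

roughly 32 times

Doubling time ≈ 70/16.7 = 4.19 years.
21/4.19 ≈ 5 doublings, so about 2^5 = 32×.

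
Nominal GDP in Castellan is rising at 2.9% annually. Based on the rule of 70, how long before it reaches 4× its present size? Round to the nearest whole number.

One doubling takes 70/2.9 = 24.14 years.
4× is 2 doublings, so 2 × 24.14 ≈ 48 years.

approximately 48 years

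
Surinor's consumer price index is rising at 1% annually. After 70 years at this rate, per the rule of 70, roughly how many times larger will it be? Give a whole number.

approximately 2 times

70/1 ≈ 70.00 years per doubling.
70 years fits 1 doubling: 2^1 = 2.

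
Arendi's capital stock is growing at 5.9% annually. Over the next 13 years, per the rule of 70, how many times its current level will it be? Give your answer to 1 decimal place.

Doubling time ≈ 70/5.9 = 11.86 years.
13 years / 11.86 ≈ 1.10 doublings → factor 2^1.10 ≈ 2.1.

roughly 2.1 times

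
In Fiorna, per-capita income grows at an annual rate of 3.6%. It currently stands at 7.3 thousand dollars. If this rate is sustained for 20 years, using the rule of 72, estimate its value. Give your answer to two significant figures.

≈ 15 thousand dollars

It doubles every 72/3.6 ≈ 20.00 years, so 20 years is 1.00 doublings.
2^1.00 ≈ 2.00; 7.3 × 2.00 ≈ 15 thousand dollars.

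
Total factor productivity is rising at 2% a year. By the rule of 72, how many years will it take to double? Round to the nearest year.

approximately 36 years

At 2%, doubling takes about 72/2 = 36.00 years.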